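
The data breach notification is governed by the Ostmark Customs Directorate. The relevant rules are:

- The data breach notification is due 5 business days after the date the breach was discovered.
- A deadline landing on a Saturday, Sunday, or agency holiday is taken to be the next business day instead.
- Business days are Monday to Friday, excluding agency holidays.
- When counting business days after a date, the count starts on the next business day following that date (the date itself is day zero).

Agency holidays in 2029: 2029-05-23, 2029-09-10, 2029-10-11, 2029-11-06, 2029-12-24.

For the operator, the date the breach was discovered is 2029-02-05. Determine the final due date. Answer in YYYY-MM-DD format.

Starting the day after 2029-02-05 and counting 5 business days lands on 2029-02-12.
2029-02-12 (Monday) is already a business day.
Deadline: 2029-02-12.

2029-02-12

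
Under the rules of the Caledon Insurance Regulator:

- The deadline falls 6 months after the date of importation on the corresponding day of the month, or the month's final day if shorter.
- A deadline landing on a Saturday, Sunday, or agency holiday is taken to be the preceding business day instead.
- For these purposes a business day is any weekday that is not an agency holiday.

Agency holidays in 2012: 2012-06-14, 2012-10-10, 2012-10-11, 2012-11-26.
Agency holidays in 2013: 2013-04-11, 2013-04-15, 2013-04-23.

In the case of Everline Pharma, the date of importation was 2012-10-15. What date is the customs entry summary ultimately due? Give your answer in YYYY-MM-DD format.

2013-04-12

Moving 6 months forward from 2012-10-15 on the corresponding day gives 2013-04-15.
Because 2013-04-15 is a listed holiday, the deadline becomes 2013-04-12 (Friday).
Deadline: 2013-04-12.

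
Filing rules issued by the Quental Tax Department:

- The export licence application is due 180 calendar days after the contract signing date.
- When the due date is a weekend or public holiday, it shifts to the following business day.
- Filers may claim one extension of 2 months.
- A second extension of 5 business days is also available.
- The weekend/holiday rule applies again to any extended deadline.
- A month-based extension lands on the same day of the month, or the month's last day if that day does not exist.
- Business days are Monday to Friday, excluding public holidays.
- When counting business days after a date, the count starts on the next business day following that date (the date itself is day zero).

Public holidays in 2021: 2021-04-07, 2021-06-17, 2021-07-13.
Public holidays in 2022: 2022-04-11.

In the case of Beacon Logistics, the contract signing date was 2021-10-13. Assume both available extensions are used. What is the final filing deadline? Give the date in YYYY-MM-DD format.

Trigger date 2021-10-13 + 180 calendar days = 2022-04-11.
2022-04-11 is a listed holiday, so it moves to the next business day, 2022-04-12 (Tuesday).
Add 2 months to 2022-04-12: 2022-06-12.
Because 2022-06-12 is a Sunday, the deadline becomes 2022-06-13 (Monday).
The 5-business-day extension runs from 2022-06-13 to 2022-06-20.
2022-06-20 (Monday) is already a business day.
So the filing is due 2022-06-20.

2022-06-20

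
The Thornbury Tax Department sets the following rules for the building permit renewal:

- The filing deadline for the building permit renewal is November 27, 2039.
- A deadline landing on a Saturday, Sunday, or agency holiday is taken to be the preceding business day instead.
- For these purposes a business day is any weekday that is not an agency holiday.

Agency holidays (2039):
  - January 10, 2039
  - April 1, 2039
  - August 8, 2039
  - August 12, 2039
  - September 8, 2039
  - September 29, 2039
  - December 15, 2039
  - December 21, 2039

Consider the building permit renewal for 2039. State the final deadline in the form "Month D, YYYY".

The statutory due date is November 27, 2039.
November 27, 2039 is a Sunday; the preceding business day is November 25, 2039 (Friday).
Deadline: November 25, 2039.

November 25, 2039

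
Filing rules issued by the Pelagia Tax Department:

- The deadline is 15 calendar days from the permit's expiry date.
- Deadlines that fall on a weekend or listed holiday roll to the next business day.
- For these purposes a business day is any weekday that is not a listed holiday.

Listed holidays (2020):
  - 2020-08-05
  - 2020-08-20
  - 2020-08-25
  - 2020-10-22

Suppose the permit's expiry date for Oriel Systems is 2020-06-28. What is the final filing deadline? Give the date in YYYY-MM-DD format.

Trigger date 2020-06-28 + 15 calendar days = 2020-07-13.
2020-07-13 is a Monday and not a listed holiday, so it stands.
Final deadline: 2020-07-13.

2020-07-13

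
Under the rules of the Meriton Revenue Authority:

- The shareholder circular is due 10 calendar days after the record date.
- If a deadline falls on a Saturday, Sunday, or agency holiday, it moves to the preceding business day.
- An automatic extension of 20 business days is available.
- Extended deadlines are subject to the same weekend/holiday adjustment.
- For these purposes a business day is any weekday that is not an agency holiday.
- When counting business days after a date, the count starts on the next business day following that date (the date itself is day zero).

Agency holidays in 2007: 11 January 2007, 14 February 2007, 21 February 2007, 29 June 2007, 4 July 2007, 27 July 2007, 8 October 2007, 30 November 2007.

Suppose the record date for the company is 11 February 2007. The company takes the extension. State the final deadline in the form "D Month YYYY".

10 calendar days after 11 February 2007 is 21 February 2007.
Because 21 February 2007 is a listed holiday, the deadline becomes 20 February 2007 (Tuesday).
Counting 20 further business days from 20 February 2007 reaches 21 March 2007.
21 March 2007 (Wednesday) is already a business day.
The final due date is 21 March 2007.

21 March 2007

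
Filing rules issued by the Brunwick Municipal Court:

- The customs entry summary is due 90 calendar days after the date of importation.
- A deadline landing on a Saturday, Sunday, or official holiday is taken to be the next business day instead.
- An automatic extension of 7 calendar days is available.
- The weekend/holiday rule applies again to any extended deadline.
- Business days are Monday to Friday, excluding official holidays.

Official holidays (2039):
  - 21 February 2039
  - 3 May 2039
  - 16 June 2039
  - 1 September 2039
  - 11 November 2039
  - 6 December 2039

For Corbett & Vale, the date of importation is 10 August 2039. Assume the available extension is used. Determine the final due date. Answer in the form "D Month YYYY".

Trigger date 10 August 2039 + 90 calendar days = 8 November 2039.
8 November 2039 falls on a Tuesday, which is a business day, so no adjustment is needed.
The 7-calendar-day extension moves the deadline from 8 November 2039 to 15 November 2039.
15 November 2039 (Tuesday) is already a business day.
Final deadline: 15 November 2039.

15 November 2039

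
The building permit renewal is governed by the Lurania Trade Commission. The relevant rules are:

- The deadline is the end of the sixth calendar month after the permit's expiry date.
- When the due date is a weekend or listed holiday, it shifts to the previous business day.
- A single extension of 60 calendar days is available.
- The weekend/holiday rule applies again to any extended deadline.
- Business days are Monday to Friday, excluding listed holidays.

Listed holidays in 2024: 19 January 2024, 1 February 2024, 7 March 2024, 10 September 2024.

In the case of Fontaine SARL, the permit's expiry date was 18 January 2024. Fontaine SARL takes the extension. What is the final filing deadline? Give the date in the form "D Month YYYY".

6 months after 18 January 2024 is July 2024; that month ends on 31 July 2024.
31 July 2024 (Wednesday) is already a business day.
Applying the 60-calendar-day extension: 31 July 2024 + 60 days = 29 September 2024.
29 September 2024 is a Sunday, so it moves to the preceding business day, 27 September 2024 (Friday).
Final deadline: 27 September 2024.

27 September 2024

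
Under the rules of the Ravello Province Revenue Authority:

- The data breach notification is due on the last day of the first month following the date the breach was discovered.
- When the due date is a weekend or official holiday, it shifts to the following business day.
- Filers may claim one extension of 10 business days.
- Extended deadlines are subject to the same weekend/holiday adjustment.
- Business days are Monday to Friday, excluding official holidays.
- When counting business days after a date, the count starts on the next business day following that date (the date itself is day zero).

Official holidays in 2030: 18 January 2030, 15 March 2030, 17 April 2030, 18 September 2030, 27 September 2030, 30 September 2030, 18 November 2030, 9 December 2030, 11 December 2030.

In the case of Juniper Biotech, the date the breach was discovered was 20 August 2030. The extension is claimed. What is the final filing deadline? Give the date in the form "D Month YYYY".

15 October 2030

1 month after 20 August 2030 is September 2030; that month ends on 30 September 2030.
30 September 2030 is a listed holiday; the next business day is 1 October 2030 (Tuesday).
Applying the 10-business-day extension: 10 business days after 1 October 2030 is 15 October 2030.
15 October 2030 is a Tuesday and not a listed holiday, so it stands.
Deadline: 15 October 2030.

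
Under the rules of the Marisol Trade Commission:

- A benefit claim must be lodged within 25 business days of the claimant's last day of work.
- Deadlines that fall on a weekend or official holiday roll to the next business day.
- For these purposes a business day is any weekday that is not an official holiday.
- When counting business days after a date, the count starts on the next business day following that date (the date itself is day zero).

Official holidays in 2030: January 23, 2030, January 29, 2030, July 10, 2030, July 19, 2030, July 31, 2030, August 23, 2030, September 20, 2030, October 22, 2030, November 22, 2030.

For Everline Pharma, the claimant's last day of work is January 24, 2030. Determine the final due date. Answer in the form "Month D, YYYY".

March 1, 2030

Counting 25 business days after January 24, 2030 (skipping weekends and listed holidays) reaches March 1, 2030.
March 1, 2030 falls on a Friday, which is a business day, so no adjustment is needed.
So the filing is due March 1, 2030.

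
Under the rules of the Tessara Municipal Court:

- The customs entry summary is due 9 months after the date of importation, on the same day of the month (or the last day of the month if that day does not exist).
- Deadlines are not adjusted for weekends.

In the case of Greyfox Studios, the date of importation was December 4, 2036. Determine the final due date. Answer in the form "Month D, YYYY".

9 months from December 4, 2036 is September 4, 2037.
September 4, 2037 falls on a Friday. The rules make no weekend/holiday allowance, so it remains September 4, 2037.
So the filing is due September 4, 2037.

September 4, 2037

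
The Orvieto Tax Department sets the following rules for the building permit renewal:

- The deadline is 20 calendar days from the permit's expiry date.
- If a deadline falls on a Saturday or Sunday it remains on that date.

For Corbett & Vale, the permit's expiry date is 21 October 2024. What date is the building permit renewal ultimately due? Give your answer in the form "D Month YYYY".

10 November 2024

Trigger date 21 October 2024 + 20 calendar days = 10 November 2024.
No adjustment is made for weekends or holidays, so 10 November 2024 stands.
Deadline: 10 November 2024.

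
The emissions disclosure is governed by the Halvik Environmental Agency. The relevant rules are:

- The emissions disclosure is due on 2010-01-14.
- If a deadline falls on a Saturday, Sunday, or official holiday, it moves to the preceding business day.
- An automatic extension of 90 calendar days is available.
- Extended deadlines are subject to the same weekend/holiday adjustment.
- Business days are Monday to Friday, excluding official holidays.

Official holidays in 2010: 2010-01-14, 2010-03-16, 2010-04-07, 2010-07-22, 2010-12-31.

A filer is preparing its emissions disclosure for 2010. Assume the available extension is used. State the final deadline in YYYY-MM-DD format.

Start from the fixed due date, 2010-01-14.
2010-01-14 falls on a listed holiday. Rolling to the preceding business day gives 2010-01-13, a Wednesday.
With the 90-day extension, 2010-01-13 becomes 2010-04-13.
Since 2010-04-13 is a Tuesday and not a holiday, the date is unchanged.
So the filing is due 2010-04-13.

2010-04-13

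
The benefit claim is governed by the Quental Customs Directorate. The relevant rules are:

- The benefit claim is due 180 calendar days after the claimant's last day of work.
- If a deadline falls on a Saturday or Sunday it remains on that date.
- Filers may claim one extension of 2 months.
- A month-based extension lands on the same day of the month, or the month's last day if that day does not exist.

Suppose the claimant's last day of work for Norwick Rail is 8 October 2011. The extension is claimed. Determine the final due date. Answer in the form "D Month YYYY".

5 June 2012

180 calendar days after 8 October 2011 is 5 April 2012.
5 April 2012 falls on a Thursday. The rules make no weekend/holiday allowance, so it remains 5 April 2012.
The 2 months extension carries 5 April 2012 to 5 June 2012.
No adjustment is made for weekends or holidays, so 5 June 2012 stands.
Final deadline: 5 June 2012.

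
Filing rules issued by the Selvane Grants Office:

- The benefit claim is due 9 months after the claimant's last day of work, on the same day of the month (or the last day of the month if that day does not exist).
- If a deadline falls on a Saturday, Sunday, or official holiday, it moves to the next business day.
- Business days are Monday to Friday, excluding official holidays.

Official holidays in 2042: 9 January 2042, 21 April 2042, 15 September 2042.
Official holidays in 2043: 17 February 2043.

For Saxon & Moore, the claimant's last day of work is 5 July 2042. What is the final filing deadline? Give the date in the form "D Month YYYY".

6 April 2043

Moving 9 months forward from 5 July 2042 on the corresponding day gives 5 April 2043.
Because 5 April 2043 is a Sunday, the deadline becomes 6 April 2043 (Monday).
So the filing is due 6 April 2043.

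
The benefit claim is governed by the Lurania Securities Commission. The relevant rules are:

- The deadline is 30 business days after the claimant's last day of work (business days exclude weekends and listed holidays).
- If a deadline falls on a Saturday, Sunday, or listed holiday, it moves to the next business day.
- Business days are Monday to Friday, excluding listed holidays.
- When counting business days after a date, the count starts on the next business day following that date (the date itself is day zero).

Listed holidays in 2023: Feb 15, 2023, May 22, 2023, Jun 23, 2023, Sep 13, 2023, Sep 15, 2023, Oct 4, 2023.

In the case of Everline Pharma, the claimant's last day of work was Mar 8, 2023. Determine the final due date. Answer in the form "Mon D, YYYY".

Apr 19, 2023

Starting the day after Mar 8, 2023 and counting 30 business days lands on Apr 19, 2023.
Since Apr 19, 2023 is a Wednesday and not a holiday, the date is unchanged.
The final due date is Apr 19, 2023.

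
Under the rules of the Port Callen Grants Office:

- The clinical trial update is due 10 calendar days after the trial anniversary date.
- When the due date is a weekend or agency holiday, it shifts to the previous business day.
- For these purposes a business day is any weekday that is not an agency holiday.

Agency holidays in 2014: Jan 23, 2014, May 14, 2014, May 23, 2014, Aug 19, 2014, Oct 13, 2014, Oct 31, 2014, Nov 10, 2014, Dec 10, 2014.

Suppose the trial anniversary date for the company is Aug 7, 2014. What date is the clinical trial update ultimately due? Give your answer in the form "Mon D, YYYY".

Aug 15, 2014

From Aug 7, 2014, 10 calendar days later is Aug 17, 2014.
Aug 17, 2014 is a Sunday, so it moves to the preceding business day, Aug 15, 2014 (Friday).
So the filing is due Aug 15, 2014.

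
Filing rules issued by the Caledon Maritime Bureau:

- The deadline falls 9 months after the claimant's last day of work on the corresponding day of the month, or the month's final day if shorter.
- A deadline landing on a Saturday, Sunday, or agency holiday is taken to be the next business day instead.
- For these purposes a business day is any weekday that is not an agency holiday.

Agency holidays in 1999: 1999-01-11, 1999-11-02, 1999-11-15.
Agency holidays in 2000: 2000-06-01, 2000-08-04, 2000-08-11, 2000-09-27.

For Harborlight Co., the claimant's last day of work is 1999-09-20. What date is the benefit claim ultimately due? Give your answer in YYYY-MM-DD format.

9 months after 1999-09-20, on the same day of the month, is 2000-06-20.
Since 2000-06-20 is a Tuesday and not a holiday, the date is unchanged.
The final due date is 2000-06-20.

2000-06-20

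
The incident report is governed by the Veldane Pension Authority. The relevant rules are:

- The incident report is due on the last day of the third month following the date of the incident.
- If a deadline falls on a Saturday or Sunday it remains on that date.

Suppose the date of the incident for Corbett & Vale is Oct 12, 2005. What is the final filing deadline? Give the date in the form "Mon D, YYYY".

Jan 31, 2006

3 months after Oct 12, 2005 is January 2006; that month ends on Jan 31, 2006.
Jan 31, 2006 falls on a Tuesday. The rules make no weekend/holiday allowance, so it remains Jan 31, 2006.
The final due date is Jan 31, 2006.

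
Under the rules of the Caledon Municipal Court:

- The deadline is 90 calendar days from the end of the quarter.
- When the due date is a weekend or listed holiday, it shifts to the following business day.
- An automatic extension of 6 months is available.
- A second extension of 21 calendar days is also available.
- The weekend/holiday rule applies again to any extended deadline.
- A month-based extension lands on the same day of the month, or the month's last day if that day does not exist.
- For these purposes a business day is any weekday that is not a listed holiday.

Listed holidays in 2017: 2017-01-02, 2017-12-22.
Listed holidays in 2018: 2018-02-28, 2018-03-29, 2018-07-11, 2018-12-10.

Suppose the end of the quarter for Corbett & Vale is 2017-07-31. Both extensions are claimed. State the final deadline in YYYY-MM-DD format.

From 2017-07-31, 90 calendar days later is 2017-10-29.
2017-10-29 is a Sunday, so it moves to the next business day, 2017-10-30 (Monday).
Applying the 6 months extension: 6 months after 2017-10-30 is 2018-04-30.
2018-04-30 falls on a Monday, which is a business day, so no adjustment is needed.
Applying the 21-calendar-day extension: 2018-04-30 + 21 days = 2018-05-21.
Since 2018-05-21 is a Monday and not a holiday, the date is unchanged.
The final due date is 2018-05-21.

2018-05-21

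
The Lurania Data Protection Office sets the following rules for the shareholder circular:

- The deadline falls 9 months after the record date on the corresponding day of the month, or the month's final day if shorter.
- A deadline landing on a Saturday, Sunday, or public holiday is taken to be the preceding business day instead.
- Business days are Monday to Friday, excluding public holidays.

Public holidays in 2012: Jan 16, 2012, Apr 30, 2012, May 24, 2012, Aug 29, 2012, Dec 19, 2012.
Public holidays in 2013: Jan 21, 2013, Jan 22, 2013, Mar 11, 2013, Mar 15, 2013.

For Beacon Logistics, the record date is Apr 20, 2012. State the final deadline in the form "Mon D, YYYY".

9 months from Apr 20, 2012 is Jan 20, 2013.
Jan 20, 2013 is a Sunday; the preceding business day is Jan 18, 2013 (Friday).
So the filing is due Jan 18, 2013.

Jan 18, 2013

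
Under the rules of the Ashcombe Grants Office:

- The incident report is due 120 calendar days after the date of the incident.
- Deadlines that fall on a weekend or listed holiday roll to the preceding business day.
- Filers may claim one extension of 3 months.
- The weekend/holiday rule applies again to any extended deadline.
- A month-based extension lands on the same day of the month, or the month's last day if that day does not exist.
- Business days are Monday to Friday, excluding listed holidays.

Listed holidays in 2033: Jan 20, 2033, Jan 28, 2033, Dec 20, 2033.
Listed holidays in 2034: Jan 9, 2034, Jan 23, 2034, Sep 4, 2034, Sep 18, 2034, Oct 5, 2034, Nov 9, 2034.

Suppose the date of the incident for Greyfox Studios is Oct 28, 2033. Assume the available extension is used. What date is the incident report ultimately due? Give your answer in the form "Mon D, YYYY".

Trigger date Oct 28, 2033 + 120 calendar days = Feb 25, 2034.
Feb 25, 2034 is a Saturday, so it moves to the preceding business day, Feb 24, 2034 (Friday).
Add 3 months to Feb 24, 2034: May 24, 2034.
May 24, 2034 falls on a Wednesday, which is a business day, so no adjustment is needed.
The final due date is May 24, 2034.

May 24, 2034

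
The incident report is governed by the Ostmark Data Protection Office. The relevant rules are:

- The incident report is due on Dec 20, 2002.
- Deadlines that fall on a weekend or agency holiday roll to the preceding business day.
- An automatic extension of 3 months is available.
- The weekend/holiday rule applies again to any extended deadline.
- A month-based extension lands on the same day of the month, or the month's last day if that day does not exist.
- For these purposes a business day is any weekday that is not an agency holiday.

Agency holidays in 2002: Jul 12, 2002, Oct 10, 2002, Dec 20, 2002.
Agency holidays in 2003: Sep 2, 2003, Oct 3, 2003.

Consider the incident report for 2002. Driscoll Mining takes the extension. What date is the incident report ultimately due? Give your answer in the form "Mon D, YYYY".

Mar 19, 2003

The stated deadline is Dec 20, 2002.
Dec 20, 2002 is a listed holiday; the preceding business day is Dec 19, 2002 (Thursday).
Applying the 3 months extension: 3 months after Dec 19, 2002 is Mar 19, 2003.
Since Mar 19, 2003 is a Wednesday and not a holiday, the date is unchanged.
So the filing is due Mar 19, 2003.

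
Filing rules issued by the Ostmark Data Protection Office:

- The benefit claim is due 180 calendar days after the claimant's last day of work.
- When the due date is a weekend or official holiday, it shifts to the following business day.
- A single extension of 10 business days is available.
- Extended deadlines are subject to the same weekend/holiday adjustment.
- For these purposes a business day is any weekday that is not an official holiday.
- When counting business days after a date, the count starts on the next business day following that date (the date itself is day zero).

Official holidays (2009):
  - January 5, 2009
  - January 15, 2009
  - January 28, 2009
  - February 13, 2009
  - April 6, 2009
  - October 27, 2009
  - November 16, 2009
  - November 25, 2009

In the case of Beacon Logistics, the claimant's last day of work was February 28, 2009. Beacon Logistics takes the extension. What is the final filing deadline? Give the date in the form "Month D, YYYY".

September 10, 2009

Adding 180 calendar days to February 28, 2009 gives August 27, 2009.
Since August 27, 2009 is a Thursday and not a holiday, the date is unchanged.
The 10-business-day extension runs from August 27, 2009 to September 10, 2009.
September 10, 2009 (Thursday) is already a business day.
Final deadline: September 10, 2009.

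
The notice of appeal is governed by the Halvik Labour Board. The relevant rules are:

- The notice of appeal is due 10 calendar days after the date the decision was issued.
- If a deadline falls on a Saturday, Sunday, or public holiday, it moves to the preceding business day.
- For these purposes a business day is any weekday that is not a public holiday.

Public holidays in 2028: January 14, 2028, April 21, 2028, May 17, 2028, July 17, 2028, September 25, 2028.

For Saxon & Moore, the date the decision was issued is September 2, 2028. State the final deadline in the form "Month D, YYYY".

September 12, 2028

From September 2, 2028, 10 calendar days later is September 12, 2028.
Since September 12, 2028 is a Tuesday and not a holiday, the date is unchanged.
So the filing is due September 12, 2028.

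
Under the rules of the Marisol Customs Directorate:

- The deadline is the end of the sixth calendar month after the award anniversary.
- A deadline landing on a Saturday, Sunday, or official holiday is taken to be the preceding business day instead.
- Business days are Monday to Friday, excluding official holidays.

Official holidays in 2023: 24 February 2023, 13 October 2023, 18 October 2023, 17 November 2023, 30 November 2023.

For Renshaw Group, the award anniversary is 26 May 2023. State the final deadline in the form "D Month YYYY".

6 months after 26 May 2023 is November 2023; that month ends on 30 November 2023.
30 November 2023 falls on a listed holiday. Rolling to the preceding business day gives 29 November 2023, a Wednesday.
Deadline: 29 November 2023.

29 November 2023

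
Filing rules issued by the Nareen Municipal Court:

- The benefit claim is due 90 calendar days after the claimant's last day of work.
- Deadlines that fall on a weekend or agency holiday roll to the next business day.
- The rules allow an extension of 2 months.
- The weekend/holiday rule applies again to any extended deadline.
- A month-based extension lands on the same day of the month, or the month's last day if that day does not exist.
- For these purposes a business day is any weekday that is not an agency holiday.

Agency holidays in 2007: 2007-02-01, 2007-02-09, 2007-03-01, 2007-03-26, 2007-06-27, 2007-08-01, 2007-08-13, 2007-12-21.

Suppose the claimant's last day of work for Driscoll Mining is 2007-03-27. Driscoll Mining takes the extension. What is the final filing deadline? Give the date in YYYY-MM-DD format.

90 calendar days after 2007-03-27 is 2007-06-25.
2007-06-25 (Monday) is already a business day.
The 2 months extension carries 2007-06-25 to 2007-08-25.
2007-08-25 is a Saturday; the next business day is 2007-08-27 (Monday).
So the filing is due 2007-08-27.

2007-08-27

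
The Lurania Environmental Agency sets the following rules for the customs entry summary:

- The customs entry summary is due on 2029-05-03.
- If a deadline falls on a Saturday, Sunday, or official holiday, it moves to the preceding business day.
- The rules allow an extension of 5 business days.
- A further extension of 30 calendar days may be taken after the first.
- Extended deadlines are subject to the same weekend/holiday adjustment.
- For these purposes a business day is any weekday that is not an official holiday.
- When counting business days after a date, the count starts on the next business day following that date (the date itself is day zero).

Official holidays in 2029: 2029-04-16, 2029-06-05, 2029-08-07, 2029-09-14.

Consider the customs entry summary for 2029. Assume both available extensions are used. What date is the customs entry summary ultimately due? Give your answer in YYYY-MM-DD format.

The statutory due date is 2029-05-03.
2029-05-03 is a Thursday and not a listed holiday, so it stands.
Applying the 5-business-day extension: 5 business days after 2029-05-03 is 2029-05-10.
2029-05-10 is a Thursday and not a listed holiday, so it stands.
The 30-calendar-day extension moves the deadline from 2029-05-10 to 2029-06-09.
2029-06-09 is a Saturday; the preceding business day is 2029-06-08 (Friday).
The final due date is 2029-06-08.

2029-06-08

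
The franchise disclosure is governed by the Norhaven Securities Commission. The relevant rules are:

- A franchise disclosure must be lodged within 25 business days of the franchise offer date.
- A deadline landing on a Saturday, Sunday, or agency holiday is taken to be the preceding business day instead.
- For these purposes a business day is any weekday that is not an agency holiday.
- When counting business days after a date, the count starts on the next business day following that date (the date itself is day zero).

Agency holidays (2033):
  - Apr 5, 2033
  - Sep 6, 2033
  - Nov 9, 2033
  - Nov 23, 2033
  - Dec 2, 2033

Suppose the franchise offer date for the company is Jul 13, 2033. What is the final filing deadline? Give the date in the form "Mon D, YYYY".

Starting the day after Jul 13, 2033 and counting 25 business days lands on Aug 17, 2033.
Aug 17, 2033 is a Wednesday and not a listed holiday, so it stands.
So the filing is due Aug 17, 2033.

Aug 17, 2033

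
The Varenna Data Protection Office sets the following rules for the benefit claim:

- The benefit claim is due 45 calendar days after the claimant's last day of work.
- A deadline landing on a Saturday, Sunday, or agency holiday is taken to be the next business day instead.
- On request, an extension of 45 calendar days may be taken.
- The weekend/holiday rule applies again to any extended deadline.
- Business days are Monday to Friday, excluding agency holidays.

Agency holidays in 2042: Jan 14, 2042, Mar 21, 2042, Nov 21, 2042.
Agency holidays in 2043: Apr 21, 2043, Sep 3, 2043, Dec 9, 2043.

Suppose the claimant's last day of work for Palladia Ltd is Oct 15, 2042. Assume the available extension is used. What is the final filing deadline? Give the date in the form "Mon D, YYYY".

Adding 45 calendar days to Oct 15, 2042 gives Nov 29, 2042.
Nov 29, 2042 is a Saturday, so it moves to the next business day, Dec 1, 2042 (Monday).
The 45-calendar-day extension moves the deadline from Dec 1, 2042 to Jan 15, 2043.
Jan 15, 2043 falls on a Thursday, which is a business day, so no adjustment is needed.
So the filing is due Jan 15, 2043.

Jan 15, 2043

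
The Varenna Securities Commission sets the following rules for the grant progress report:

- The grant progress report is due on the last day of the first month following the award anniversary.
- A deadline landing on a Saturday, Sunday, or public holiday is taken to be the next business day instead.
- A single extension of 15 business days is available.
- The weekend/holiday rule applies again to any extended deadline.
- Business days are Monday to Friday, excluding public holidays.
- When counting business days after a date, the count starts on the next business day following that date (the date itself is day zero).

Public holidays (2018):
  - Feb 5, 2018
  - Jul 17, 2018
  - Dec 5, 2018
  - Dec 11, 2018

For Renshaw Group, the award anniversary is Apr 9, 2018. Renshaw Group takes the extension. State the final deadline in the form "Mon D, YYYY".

The first month after Apr 9, 2018 is May 2018, whose last day is May 31, 2018.
May 31, 2018 (Thursday) is already a business day.
Counting 15 further business days from May 31, 2018 reaches Jun 21, 2018.
Jun 21, 2018 is a Thursday and not a listed holiday, so it stands.
Final deadline: Jun 21, 2018.

Jun 21, 2018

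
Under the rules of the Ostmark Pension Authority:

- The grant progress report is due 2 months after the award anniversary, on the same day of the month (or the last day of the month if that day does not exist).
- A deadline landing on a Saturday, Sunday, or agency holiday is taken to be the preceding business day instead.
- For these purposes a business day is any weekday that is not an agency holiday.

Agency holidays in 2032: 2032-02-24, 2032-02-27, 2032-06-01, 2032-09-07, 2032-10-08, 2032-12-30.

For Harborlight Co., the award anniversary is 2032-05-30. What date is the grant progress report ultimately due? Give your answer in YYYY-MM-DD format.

2 months from 2032-05-30 is 2032-07-30.
Since 2032-07-30 is a Friday and not a holiday, the date is unchanged.
Deadline: 2032-07-30.

2032-07-30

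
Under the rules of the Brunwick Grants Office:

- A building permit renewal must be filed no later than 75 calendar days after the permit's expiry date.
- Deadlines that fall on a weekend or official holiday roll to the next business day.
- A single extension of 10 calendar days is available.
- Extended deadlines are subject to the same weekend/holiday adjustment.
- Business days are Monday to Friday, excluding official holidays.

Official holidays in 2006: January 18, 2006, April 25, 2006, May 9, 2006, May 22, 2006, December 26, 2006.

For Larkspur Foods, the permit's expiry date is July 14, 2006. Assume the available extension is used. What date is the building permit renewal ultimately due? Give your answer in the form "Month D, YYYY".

October 9, 2006

Adding 75 calendar days to July 14, 2006 gives September 27, 2006.
September 27, 2006 is a Wednesday and not a listed holiday, so it stands.
Add the 10 calendar-day extension to September 27, 2006: October 7, 2006.
October 7, 2006 is a Saturday, so it moves to the next business day, October 9, 2006 (Monday).
So the filing is due October 9, 2006.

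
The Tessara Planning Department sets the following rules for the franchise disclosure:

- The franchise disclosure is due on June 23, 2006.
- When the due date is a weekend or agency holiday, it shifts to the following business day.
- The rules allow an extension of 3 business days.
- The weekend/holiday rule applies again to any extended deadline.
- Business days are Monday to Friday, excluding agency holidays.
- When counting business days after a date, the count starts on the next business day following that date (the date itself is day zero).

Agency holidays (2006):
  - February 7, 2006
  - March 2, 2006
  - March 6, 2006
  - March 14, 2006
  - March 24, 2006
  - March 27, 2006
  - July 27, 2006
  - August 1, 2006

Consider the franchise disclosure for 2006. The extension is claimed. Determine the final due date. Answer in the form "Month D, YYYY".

June 28, 2006

The stated deadline is June 23, 2006.
June 23, 2006 falls on a Friday, which is a business day, so no adjustment is needed.
Counting 3 further business days from June 23, 2006 reaches June 28, 2006.
June 28, 2006 (Wednesday) is already a business day.
Deadline: June 28, 2006.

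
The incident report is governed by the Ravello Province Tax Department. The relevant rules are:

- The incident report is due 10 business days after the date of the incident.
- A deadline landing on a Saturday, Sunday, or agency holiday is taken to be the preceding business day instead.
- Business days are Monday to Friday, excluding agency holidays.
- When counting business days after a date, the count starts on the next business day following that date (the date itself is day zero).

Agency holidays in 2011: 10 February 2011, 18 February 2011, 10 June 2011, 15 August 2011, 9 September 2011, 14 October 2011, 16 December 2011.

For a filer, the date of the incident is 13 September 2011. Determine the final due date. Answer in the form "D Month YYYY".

10 business days after 13 September 2011, excluding weekends and holidays, is 27 September 2011.
27 September 2011 (Tuesday) is already a business day.
Final deadline: 27 September 2011.

27 September 2011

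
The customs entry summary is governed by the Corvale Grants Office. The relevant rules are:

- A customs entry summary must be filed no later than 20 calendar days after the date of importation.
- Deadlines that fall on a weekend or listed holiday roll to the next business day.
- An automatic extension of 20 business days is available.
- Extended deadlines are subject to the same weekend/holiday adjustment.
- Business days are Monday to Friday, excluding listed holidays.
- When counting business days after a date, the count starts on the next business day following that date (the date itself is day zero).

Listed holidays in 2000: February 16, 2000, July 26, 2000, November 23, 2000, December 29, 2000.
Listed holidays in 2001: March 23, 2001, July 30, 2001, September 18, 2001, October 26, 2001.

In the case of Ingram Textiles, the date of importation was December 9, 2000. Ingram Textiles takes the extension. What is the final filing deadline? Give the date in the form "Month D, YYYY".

January 29, 2001

Adding 20 calendar days to December 9, 2000 gives December 29, 2000.
December 29, 2000 is a listed holiday, so it moves to the next business day, January 1, 2001 (Monday).
The 20-business-day extension runs from January 1, 2001 to January 29, 2001.
January 29, 2001 falls on a Monday, which is a business day, so no adjustment is needed.
Final deadline: January 29, 2001.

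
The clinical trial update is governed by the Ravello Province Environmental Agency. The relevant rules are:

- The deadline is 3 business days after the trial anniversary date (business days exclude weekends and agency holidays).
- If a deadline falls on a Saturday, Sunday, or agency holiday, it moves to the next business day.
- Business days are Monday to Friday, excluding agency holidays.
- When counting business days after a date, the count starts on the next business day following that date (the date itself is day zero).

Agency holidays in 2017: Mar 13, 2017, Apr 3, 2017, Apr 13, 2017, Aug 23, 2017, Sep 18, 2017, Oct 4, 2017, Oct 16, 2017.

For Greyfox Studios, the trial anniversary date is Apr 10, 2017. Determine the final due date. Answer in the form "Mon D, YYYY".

Counting 3 business days after Apr 10, 2017 (skipping weekends and listed holidays) reaches Apr 14, 2017.
Apr 14, 2017 (Friday) is already a business day.
So the filing is due Apr 14, 2017.

Apr 14, 2017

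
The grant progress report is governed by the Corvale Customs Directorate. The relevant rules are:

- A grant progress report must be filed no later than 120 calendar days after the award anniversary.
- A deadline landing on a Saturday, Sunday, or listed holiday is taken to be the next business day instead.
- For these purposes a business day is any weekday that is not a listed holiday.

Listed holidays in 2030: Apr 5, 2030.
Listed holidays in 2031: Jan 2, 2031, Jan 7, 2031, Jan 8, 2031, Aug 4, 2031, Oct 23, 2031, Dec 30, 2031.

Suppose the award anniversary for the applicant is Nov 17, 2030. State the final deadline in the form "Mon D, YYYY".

Trigger date Nov 17, 2030 + 120 calendar days = Mar 17, 2031.
Mar 17, 2031 is a Monday and not a listed holiday, so it stands.
Final deadline: Mar 17, 2031.

Mar 17, 2031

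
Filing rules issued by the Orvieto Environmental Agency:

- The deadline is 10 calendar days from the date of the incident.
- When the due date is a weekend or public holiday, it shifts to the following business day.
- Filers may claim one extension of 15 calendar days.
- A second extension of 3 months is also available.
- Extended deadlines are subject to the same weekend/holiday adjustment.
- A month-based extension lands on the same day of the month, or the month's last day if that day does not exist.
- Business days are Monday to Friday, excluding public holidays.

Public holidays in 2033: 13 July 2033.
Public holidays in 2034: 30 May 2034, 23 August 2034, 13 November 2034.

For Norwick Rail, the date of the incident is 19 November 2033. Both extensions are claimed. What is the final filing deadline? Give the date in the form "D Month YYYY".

14 March 2034

From 19 November 2033, 10 calendar days later is 29 November 2033.
29 November 2033 falls on a Tuesday, which is a business day, so no adjustment is needed.
With the 15-day extension, 29 November 2033 becomes 14 December 2033.
14 December 2033 is a Wednesday and not a listed holiday, so it stands.
Add 3 months to 14 December 2033: 14 March 2034.
Since 14 March 2034 is a Tuesday and not a holiday, the date is unchanged.
The final due date is 14 March 2034.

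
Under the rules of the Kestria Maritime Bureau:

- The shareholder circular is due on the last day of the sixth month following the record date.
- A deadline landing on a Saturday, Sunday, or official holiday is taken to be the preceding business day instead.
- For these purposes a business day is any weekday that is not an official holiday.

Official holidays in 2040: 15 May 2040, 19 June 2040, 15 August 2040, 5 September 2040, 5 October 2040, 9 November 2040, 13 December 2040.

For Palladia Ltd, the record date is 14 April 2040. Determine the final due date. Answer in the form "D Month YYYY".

31 October 2040

The sixth month after 14 April 2040 is October 2040, whose last day is 31 October 2040.
31 October 2040 falls on a Wednesday, which is a business day, so no adjustment is needed.
Deadline: 31 October 2040.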